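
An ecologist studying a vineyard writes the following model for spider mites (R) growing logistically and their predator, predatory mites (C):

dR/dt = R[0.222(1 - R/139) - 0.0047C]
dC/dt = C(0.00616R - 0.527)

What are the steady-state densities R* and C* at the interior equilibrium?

From dC/dt = 0 with C > 0: 0.00616R* = 0.527, so R* = 85.6.
Substitute into dR/dt = 0: 0.222(1 - 85.6/139) = 0.0047C*.
The bracket is 0.385, giving C* = 0.0854/0.0047 = 18.2.

R* ≈ 85.6, C* ≈ 18.2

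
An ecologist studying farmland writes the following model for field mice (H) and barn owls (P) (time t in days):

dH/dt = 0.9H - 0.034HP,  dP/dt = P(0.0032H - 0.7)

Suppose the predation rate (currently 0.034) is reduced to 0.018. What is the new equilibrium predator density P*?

At the interior fixed point, setting dH/dt = 0 with H > 0 fixes P* = (prey growth rate)/(HP coefficient) — independent of the other coefficients.
With the change, P* = 0.9/0.018 = 50; it rises from 26.5.

P* ≈ 50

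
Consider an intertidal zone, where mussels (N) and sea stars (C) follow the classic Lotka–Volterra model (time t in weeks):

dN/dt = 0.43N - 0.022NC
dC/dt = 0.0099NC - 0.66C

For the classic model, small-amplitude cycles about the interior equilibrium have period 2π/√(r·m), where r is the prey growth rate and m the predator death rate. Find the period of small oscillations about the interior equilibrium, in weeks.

Here r = 0.43 and m = 0.66, so r·m = 0.284.
ω = √0.284 = 0.533 per week, hence T = 2π/ω ≈ 11.8 weeks.

T ≈ 11.8 weeks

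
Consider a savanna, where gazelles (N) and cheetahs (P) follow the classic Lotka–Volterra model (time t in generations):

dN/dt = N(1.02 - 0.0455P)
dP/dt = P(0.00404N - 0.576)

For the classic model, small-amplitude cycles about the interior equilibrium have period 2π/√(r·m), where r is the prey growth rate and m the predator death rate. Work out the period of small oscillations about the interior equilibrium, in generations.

T ≈ 8.2 generations

Here r = 1.02 and m = 0.576, so r·m = 0.588.
ω = √0.588 = 0.766 per generation, hence T = 2π/ω ≈ 8.2 generations.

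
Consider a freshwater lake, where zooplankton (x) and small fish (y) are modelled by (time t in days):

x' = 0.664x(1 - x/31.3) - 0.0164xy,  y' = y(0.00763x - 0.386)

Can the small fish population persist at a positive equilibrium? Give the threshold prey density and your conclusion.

Threshold x = 50.6; K < 50.6, so no, the predator goes extinct.

The predator equation gives dy/dt > 0 only when x > 0.386/0.00763 = 50.6.
Without the predator, x → K = 31.3. Since 31.3 < 50.6, the predator cannot invade.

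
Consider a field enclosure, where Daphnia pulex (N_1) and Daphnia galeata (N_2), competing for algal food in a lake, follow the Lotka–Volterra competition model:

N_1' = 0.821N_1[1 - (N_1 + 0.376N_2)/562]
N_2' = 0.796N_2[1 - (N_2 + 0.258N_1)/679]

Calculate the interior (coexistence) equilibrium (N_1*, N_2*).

Setting both brackets to zero gives the nullclines N_1 + 0.376N_2 = 562 and 0.258N_1 + N_2 = 679.
Substituting N_2 = 679 - 0.258N_1 into the first: N_1(1 - 0.376·0.258) = 562 - 0.376·679.
So N_1* = 307/0.903 = 340, and then N_2* = 679 - 0.258·340 = 591.

N_1* ≈ 340, N_2* ≈ 591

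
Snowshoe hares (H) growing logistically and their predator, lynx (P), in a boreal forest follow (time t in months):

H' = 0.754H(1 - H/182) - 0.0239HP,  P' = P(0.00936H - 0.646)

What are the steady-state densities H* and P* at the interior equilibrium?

H* ≈ 69, P* ≈ 19.6

From dP/dt = 0 with P > 0: 0.00936H* = 0.646, so H* = 69.
Substitute into dH/dt = 0: 0.754(1 - 69/182) = 0.0239P*.
The bracket is 0.621, giving P* = 0.468/0.0239 = 19.6.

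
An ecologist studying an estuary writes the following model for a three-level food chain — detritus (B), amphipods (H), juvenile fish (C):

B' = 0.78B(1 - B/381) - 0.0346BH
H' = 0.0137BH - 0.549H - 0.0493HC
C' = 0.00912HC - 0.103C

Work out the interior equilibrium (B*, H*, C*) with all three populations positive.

B* ≈ 190, H* ≈ 11.3, C* ≈ 41.7

From dC/dt = 0: 0.00912H* = 0.103, so H* = 11.3.
From dB/dt = 0: 0.78(1 - B*/381) = 0.0346·11.3, giving B* = 381·(1 - 0.501) = 190.
From dH/dt = 0: 0.0137·190 - 0.549 = 0.0493C*, so C* = 2.06/0.0493 = 41.7.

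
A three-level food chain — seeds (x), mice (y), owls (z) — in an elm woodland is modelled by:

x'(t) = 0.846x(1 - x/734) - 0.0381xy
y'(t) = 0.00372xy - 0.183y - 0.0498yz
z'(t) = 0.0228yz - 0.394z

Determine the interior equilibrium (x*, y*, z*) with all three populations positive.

From dz/dt = 0: 0.0228y* = 0.394, so y* = 17.3.
From dx/dt = 0: 0.846(1 - x*/734) = 0.0381·17.3, giving x* = 734·(1 - 0.778) = 163.
From dy/dt = 0: 0.00372·163 - 0.183 = 0.0498z*, so z* = 0.422/0.0498 = 8.48.

x* ≈ 163, y* ≈ 17.3, z* ≈ 8.48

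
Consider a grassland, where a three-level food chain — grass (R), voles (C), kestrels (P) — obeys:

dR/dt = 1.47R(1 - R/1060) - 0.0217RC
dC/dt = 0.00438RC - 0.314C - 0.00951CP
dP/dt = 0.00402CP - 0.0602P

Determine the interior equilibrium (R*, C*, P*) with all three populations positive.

From dP/dt = 0: 0.00402C* = 0.0602, so C* = 15.
From dR/dt = 0: 1.47(1 - R*/1060) = 0.0217·15, giving R* = 1060·(1 - 0.221) = 826.
From dC/dt = 0: 0.00438·826 - 0.314 = 0.00951P*, so P* = 3.3/0.00951 = 347.

R* ≈ 826, C* ≈ 15, P* ≈ 347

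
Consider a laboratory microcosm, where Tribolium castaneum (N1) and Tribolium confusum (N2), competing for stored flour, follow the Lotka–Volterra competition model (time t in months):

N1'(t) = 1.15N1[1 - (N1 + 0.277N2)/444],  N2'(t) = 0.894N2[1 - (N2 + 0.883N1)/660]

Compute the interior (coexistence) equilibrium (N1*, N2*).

Setting both brackets to zero gives the nullclines N1 + 0.277N2 = 444 and 0.883N1 + N2 = 660.
Substituting N2 = 660 - 0.883N1 into the first: N1(1 - 0.277·0.883) = 444 - 0.277·660.
So N1* = 261/0.755 = 346, and then N2* = 660 - 0.883·346 = 355.

N1* ≈ 346, N2* ≈ 355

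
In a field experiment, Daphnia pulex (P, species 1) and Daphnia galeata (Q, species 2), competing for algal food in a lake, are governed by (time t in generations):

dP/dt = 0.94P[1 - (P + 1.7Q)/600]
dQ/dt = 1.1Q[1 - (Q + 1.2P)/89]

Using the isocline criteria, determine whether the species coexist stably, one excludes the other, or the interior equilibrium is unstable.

species 1 excludes species 2

Compare the nullcline intercepts: K1/α12 = 600/1.7 = 353 > K2 = 89; K2/α21 = 89/1.2 = 74.2 < K1 = 600.
Since the inequalities point opposite ways, species 1 can invade but species 2 cannot.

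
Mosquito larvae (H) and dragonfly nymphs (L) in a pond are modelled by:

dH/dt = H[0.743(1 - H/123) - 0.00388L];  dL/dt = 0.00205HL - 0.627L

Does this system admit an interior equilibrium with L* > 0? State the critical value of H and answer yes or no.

Threshold H = 306; K < 306, so no, the predator goes extinct.

The predator equation gives dL/dt > 0 only when H > 0.627/0.00205 = 306.
Without the predator, H → K = 123. Since 123 < 306, the predator cannot invade.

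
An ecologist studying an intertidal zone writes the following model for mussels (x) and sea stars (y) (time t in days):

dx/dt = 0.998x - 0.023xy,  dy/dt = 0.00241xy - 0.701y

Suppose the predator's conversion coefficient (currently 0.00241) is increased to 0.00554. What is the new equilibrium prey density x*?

x* ≈ 127

At the interior fixed point, setting dy/dt = 0 with y > 0 fixes x* = (predator death rate)/(xy coefficient) — independent of the other coefficients.
With the change, x* = 0.701/0.00554 = 127; it falls from 291.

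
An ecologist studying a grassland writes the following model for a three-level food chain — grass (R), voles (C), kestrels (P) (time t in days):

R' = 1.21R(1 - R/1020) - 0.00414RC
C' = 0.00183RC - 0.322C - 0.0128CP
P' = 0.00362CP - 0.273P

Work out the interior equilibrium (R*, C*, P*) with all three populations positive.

R* ≈ 757, C* ≈ 75.4, P* ≈ 83

From dP/dt = 0: 0.00362C* = 0.273, so C* = 75.4.
From dR/dt = 0: 1.21(1 - R*/1020) = 0.00414·75.4, giving R* = 1020·(1 - 0.258) = 757.
From dC/dt = 0: 0.00183·757 - 0.322 = 0.0128P*, so P* = 1.06/0.0128 = 83.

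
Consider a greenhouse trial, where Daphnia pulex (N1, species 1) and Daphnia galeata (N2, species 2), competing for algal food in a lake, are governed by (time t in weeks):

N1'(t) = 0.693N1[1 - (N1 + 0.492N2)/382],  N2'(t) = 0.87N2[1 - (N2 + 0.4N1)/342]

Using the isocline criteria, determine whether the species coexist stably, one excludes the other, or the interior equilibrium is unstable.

stable coexistence

Compare the nullcline intercepts: K1/α12 = 382/0.492 = 776 > K2 = 342; K2/α21 = 342/0.4 = 855 > K1 = 382.
Since both inequalities hold, each species can invade when rare, so the interior equilibrium is stable.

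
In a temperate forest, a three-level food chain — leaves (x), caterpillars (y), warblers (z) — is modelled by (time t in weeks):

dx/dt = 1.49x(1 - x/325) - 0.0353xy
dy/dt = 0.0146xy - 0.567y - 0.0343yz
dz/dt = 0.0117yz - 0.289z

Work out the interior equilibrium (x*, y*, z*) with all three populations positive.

x* ≈ 135, y* ≈ 24.7, z* ≈ 40.9

From dz/dt = 0: 0.0117y* = 0.289, so y* = 24.7.
From dx/dt = 0: 1.49(1 - x*/325) = 0.0353·24.7, giving x* = 325·(1 - 0.585) = 135.
From dy/dt = 0: 0.0146·135 - 0.567 = 0.0343z*, so z* = 1.4/0.0343 = 40.9.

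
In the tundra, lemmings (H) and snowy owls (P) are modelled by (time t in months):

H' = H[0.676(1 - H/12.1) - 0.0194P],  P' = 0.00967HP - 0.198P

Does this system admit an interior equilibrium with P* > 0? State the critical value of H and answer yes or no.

Threshold H = 20.5; K < 20.5, so no, the predator goes extinct.

The predator equation gives dP/dt > 0 only when H > 0.198/0.00967 = 20.5.
Without the predator, H → K = 12.1. Since 12.1 < 20.5, the predator cannot invade.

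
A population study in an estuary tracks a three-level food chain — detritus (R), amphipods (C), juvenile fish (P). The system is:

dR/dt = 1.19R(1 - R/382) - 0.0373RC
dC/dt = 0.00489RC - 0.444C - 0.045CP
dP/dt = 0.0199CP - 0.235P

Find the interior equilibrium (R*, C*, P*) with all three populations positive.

From dP/dt = 0: 0.0199C* = 0.235, so C* = 11.8.
From dR/dt = 0: 1.19(1 - R*/382) = 0.0373·11.8, giving R* = 382·(1 - 0.37) = 241.
From dC/dt = 0: 0.00489·241 - 0.444 = 0.045P*, so P* = 0.733/0.045 = 16.3.

R* ≈ 241, C* ≈ 11.8, P* ≈ 16.3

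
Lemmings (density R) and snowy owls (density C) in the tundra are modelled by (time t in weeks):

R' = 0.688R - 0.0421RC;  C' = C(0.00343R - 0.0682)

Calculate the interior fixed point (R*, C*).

R* ≈ 19.9, C* ≈ 16.3

Set dC/dt = 0 with C > 0: 0.00343R - 0.0682 = 0, so R* = 0.0682/0.00343 = 19.9.
Set dR/dt = 0 with R > 0: 0.688 - 0.0421C = 0, so C* = 0.688/0.0421 = 16.3.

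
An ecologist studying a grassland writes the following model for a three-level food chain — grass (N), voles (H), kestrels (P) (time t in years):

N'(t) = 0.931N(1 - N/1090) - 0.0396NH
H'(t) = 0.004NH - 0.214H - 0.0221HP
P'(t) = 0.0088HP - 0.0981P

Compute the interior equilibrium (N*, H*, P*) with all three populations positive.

N* ≈ 573, H* ≈ 11.1, P* ≈ 94.1

From dP/dt = 0: 0.0088H* = 0.0981, so H* = 11.1.
From dN/dt = 0: 0.931(1 - N*/1090) = 0.0396·11.1, giving N* = 1090·(1 - 0.474) = 573.
From dH/dt = 0: 0.004·573 - 0.214 = 0.0221P*, so P* = 2.08/0.0221 = 94.1.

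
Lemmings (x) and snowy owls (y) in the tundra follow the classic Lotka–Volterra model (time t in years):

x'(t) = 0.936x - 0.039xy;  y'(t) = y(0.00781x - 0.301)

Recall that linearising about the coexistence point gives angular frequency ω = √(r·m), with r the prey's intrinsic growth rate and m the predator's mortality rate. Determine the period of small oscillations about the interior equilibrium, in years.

T ≈ 11.8 years

Here r = 0.936 and m = 0.301, so r·m = 0.282.
ω = √0.282 = 0.531 per year, hence T = 2π/ω ≈ 11.8 years.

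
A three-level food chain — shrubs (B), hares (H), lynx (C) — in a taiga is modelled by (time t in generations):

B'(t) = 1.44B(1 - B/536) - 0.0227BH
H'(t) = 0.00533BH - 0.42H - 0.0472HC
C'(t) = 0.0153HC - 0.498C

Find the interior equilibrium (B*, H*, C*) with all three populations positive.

B* ≈ 261, H* ≈ 32.5, C* ≈ 20.6

From dC/dt = 0: 0.0153H* = 0.498, so H* = 32.5.
From dB/dt = 0: 1.44(1 - B*/536) = 0.0227·32.5, giving B* = 536·(1 - 0.513) = 261.
From dH/dt = 0: 0.00533·261 - 0.42 = 0.0472C*, so C* = 0.971/0.0472 = 20.6.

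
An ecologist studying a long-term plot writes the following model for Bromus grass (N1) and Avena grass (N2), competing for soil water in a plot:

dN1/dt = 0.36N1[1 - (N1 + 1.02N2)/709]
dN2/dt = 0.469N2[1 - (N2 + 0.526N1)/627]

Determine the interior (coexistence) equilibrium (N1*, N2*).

Setting both brackets to zero gives the nullclines N1 + 1.02N2 = 709 and 0.526N1 + N2 = 627.
Substituting N2 = 627 - 0.526N1 into the first: N1(1 - 1.02·0.526) = 709 - 1.02·627.
So N1* = 69.5/0.463 = 150, and then N2* = 627 - 0.526·150 = 548.

N1* ≈ 150, N2* ≈ 548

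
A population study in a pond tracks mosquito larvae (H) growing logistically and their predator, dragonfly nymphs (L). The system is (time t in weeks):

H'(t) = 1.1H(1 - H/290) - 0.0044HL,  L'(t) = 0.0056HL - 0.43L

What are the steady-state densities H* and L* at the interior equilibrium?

From dL/dt = 0 with L > 0: 0.0056H* = 0.43, so H* = 76.8.
Substitute into dH/dt = 0: 1.1(1 - 76.8/290) = 0.0044L*.
The bracket is 0.735, giving L* = 0.809/0.0044 = 184.

H* ≈ 76.8, L* ≈ 184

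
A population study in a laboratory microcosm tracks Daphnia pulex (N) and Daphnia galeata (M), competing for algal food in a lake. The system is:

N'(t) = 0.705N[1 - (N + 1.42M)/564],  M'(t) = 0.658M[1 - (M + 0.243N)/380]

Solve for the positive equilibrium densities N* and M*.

N* ≈ 37.3, M* ≈ 371

Setting both brackets to zero gives the nullclines N + 1.42M = 564 and 0.243N + M = 380.
Substituting M = 380 - 0.243N into the first: N(1 - 1.42·0.243) = 564 - 1.42·380.
So N* = 24.4/0.655 = 37.3, and then M* = 380 - 0.243·37.3 = 371.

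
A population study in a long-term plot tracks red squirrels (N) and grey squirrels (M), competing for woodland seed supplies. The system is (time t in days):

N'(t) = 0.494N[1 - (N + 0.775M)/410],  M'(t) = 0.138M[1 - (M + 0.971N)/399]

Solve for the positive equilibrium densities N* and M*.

N* ≈ 407, M* ≈ 3.6

Setting both brackets to zero gives the nullclines N + 0.775M = 410 and 0.971N + M = 399.
Substituting M = 399 - 0.971N into the first: N(1 - 0.775·0.971) = 410 - 0.775·399.
So N* = 101/0.247 = 407, and then M* = 399 - 0.971·407 = 3.6.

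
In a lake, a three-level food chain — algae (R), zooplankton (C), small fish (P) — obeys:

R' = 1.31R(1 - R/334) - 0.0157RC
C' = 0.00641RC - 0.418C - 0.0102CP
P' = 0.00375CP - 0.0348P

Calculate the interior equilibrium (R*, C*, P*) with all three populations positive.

From dP/dt = 0: 0.00375C* = 0.0348, so C* = 9.28.
From dR/dt = 0: 1.31(1 - R*/334) = 0.0157·9.28, giving R* = 334·(1 - 0.111) = 297.
From dC/dt = 0: 0.00641·297 - 0.418 = 0.0102P*, so P* = 1.48/0.0102 = 146.

R* ≈ 297, C* ≈ 9.28, P* ≈ 146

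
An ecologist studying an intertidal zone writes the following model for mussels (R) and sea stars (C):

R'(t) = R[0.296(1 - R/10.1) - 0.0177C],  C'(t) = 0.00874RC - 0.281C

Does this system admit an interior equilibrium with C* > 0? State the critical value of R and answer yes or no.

The predator equation gives dC/dt > 0 only when R > 0.281/0.00874 = 32.2.
Without the predator, R → K = 10.1. Since 10.1 < 32.2, the predator cannot invade.

Threshold R = 32.2; K < 32.2, so no, the predator goes extinct.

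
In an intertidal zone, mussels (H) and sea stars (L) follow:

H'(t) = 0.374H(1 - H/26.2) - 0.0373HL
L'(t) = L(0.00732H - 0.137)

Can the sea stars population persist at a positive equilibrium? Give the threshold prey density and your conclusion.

The predator equation gives dL/dt > 0 only when H > 0.137/0.00732 = 18.7.
Without the predator, H → K = 26.2. Since 26.2 > 18.7, the predator can invade and persist.

Threshold H = 18.7; K > 18.7, so yes, the predator persists.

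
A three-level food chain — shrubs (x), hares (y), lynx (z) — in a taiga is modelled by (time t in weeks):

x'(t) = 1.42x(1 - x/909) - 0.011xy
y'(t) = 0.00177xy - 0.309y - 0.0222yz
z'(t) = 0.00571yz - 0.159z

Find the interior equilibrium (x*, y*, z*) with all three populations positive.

x* ≈ 713, y* ≈ 27.8, z* ≈ 42.9

From dz/dt = 0: 0.00571y* = 0.159, so y* = 27.8.
From dx/dt = 0: 1.42(1 - x*/909) = 0.011·27.8, giving x* = 909·(1 - 0.216) = 713.
From dy/dt = 0: 0.00177·713 - 0.309 = 0.0222z*, so z* = 0.953/0.0222 = 42.9.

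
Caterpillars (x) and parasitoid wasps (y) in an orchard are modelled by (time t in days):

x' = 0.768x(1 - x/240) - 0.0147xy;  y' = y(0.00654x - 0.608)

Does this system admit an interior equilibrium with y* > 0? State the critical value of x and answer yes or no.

The predator equation gives dy/dt > 0 only when x > 0.608/0.00654 = 93.
Without the predator, x → K = 240. Since 240 > 93, the predator can invade and persist.

Threshold x = 93; K > 93, so yes, the predator persists.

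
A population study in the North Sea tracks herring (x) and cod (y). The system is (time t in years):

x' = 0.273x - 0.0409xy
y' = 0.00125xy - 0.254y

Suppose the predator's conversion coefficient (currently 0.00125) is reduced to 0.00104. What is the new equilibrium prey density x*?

x* ≈ 244

At the interior fixed point, setting dy/dt = 0 with y > 0 fixes x* = (predator death rate)/(xy coefficient) — independent of the other coefficients.
With the change, x* = 0.254/0.00104 = 244; it rises from 203.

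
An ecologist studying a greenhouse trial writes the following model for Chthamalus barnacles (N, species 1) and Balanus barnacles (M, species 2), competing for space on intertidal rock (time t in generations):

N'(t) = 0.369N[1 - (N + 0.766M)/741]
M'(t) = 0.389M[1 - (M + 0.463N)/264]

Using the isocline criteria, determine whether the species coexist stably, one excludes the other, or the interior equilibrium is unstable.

Compare the nullcline intercepts: K1/α12 = 741/0.766 = 967 > K2 = 264; K2/α21 = 264/0.463 = 570 < K1 = 741.
Since the inequalities point opposite ways, species 1 can invade but species 2 cannot.

species 1 excludes species 2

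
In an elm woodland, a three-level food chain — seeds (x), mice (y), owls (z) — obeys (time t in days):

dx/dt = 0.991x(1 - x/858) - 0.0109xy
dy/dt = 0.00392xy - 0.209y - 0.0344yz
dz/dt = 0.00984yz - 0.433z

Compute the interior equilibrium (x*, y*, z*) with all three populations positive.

From dz/dt = 0: 0.00984y* = 0.433, so y* = 44.
From dx/dt = 0: 0.991(1 - x*/858) = 0.0109·44, giving x* = 858·(1 - 0.484) = 443.
From dy/dt = 0: 0.00392·443 - 0.209 = 0.0344z*, so z* = 1.53/0.0344 = 44.4.

x* ≈ 443, y* ≈ 44, z* ≈ 44.4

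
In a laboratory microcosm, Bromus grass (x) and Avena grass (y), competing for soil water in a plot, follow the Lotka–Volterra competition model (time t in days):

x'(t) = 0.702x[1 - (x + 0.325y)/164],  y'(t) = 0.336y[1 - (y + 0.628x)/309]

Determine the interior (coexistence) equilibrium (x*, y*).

Setting both brackets to zero gives the nullclines x + 0.325y = 164 and 0.628x + y = 309.
Substituting y = 309 - 0.628x into the first: x(1 - 0.325·0.628) = 164 - 0.325·309.
So x* = 63.6/0.796 = 79.9, and then y* = 309 - 0.628·79.9 = 259.

x* ≈ 79.9, y* ≈ 259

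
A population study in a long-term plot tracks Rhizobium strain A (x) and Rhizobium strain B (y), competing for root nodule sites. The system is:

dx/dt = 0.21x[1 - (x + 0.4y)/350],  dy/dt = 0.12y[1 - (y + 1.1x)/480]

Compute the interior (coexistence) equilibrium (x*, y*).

Setting both brackets to zero gives the nullclines x + 0.4y = 350 and 1.1x + y = 480.
Substituting y = 480 - 1.1x into the first: x(1 - 0.4·1.1) = 350 - 0.4·480.
So x* = 158/0.56 = 282, and then y* = 480 - 1.1·282 = 170.

x* ≈ 282, y* ≈ 170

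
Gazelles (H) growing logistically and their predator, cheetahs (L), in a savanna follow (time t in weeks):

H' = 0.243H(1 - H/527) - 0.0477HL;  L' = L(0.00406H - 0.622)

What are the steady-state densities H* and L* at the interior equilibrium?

From dL/dt = 0 with L > 0: 0.00406H* = 0.622, so H* = 153.
Substitute into dH/dt = 0: 0.243(1 - 153/527) = 0.0477L*.
The bracket is 0.709, giving L* = 0.172/0.0477 = 3.61.

H* ≈ 153, L* ≈ 3.61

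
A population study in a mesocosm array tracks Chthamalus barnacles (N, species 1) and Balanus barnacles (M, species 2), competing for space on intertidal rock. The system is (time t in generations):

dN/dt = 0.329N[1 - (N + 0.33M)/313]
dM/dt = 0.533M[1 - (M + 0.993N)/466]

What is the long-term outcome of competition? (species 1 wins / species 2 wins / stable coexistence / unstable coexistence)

stable coexistence

Compare the nullcline intercepts: K1/α12 = 313/0.33 = 948 > K2 = 466; K2/α21 = 466/0.993 = 469 > K1 = 313.
Since both inequalities hold, each species can invade when rare, so the interior equilibrium is stable.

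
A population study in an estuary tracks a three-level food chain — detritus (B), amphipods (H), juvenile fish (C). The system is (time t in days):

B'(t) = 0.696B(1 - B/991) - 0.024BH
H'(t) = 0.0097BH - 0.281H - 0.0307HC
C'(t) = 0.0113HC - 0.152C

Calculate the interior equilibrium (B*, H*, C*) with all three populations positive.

B* ≈ 531, H* ≈ 13.5, C* ≈ 159

From dC/dt = 0: 0.0113H* = 0.152, so H* = 13.5.
From dB/dt = 0: 0.696(1 - B*/991) = 0.024·13.5, giving B* = 991·(1 - 0.464) = 531.
From dH/dt = 0: 0.0097·531 - 0.281 = 0.0307C*, so C* = 4.87/0.0307 = 159.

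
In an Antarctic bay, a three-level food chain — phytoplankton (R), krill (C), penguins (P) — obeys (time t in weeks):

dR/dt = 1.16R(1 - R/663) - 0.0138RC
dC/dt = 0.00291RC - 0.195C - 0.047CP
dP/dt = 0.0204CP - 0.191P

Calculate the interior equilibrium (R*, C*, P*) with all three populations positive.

From dP/dt = 0: 0.0204C* = 0.191, so C* = 9.36.
From dR/dt = 0: 1.16(1 - R*/663) = 0.0138·9.36, giving R* = 663·(1 - 0.111) = 589.
From dC/dt = 0: 0.00291·589 - 0.195 = 0.047P*, so P* = 1.52/0.047 = 32.3.

R* ≈ 589, C* ≈ 9.36, P* ≈ 32.3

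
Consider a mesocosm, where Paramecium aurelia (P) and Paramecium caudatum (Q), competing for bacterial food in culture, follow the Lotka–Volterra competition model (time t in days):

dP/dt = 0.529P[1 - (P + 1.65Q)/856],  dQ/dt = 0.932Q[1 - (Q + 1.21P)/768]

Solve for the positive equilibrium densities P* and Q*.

Setting both brackets to zero gives the nullclines P + 1.65Q = 856 and 1.21P + Q = 768.
Substituting Q = 768 - 1.21P into the first: P(1 - 1.65·1.21) = 856 - 1.65·768.
So P* = -411/-0.996 = 413, and then Q* = 768 - 1.21·413 = 269.

P* ≈ 413, Q* ≈ 269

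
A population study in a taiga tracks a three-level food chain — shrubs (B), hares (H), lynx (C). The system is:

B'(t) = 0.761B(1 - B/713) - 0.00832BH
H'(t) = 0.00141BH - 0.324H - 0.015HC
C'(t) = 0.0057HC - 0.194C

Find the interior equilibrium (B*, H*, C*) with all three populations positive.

B* ≈ 448, H* ≈ 34, C* ≈ 20.5

From dC/dt = 0: 0.0057H* = 0.194, so H* = 34.
From dB/dt = 0: 0.761(1 - B*/713) = 0.00832·34, giving B* = 713·(1 - 0.372) = 448.
From dH/dt = 0: 0.00141·448 - 0.324 = 0.015C*, so C* = 0.307/0.015 = 20.5.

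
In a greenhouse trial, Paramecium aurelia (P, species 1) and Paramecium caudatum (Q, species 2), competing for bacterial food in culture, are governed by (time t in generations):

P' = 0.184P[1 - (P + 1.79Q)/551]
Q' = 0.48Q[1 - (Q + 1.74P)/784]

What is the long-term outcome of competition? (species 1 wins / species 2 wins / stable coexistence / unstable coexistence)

Compare the nullcline intercepts: K1/α12 = 551/1.79 = 308 < K2 = 784; K2/α21 = 784/1.74 = 451 < K1 = 551.
Since both are reversed, neither can invade when rare; the interior point is a saddle.

unstable coexistence (outcome depends on initial conditions)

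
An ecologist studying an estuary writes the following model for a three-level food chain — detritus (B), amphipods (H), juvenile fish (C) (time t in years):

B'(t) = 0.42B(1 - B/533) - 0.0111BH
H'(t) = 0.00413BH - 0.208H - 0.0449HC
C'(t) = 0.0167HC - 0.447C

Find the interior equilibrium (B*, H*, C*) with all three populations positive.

B* ≈ 156, H* ≈ 26.8, C* ≈ 9.71

From dC/dt = 0: 0.0167H* = 0.447, so H* = 26.8.
From dB/dt = 0: 0.42(1 - B*/533) = 0.0111·26.8, giving B* = 533·(1 - 0.707) = 156.
From dH/dt = 0: 0.00413·156 - 0.208 = 0.0449C*, so C* = 0.436/0.0449 = 9.71.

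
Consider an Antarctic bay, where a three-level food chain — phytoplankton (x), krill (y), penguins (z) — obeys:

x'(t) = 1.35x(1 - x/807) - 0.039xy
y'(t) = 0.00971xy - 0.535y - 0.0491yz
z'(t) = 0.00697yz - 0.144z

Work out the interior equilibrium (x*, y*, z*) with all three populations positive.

x* ≈ 325, y* ≈ 20.7, z* ≈ 53.4

From dz/dt = 0: 0.00697y* = 0.144, so y* = 20.7.
From dx/dt = 0: 1.35(1 - x*/807) = 0.039·20.7, giving x* = 807·(1 - 0.597) = 325.
From dy/dt = 0: 0.00971·325 - 0.535 = 0.0491z*, so z* = 2.62/0.0491 = 53.4.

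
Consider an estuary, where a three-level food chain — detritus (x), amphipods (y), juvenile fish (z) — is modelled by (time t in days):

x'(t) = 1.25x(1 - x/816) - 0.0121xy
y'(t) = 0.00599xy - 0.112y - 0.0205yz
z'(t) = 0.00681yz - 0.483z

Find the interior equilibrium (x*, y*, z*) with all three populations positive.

x* ≈ 256, y* ≈ 70.9, z* ≈ 69.3

From dz/dt = 0: 0.00681y* = 0.483, so y* = 70.9.
From dx/dt = 0: 1.25(1 - x*/816) = 0.0121·70.9, giving x* = 816·(1 - 0.687) = 256.
From dy/dt = 0: 0.00599·256 - 0.112 = 0.0205z*, so z* = 1.42/0.0205 = 69.3.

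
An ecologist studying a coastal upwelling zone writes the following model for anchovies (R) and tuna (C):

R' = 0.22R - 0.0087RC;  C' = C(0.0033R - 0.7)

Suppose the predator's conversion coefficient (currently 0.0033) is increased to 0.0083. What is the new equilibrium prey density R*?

R* ≈ 84.3

At the interior fixed point, setting dC/dt = 0 with C > 0 fixes R* = (predator death rate)/(RC coefficient) — independent of the other coefficients.
With the change, R* = 0.7/0.0083 = 84.3; it falls from 212.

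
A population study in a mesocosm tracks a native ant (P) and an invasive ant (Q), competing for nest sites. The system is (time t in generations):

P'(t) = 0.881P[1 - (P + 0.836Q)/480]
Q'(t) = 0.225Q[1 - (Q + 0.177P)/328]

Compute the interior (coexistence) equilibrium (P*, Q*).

Setting both brackets to zero gives the nullclines P + 0.836Q = 480 and 0.177P + Q = 328.
Substituting Q = 328 - 0.177P into the first: P(1 - 0.836·0.177) = 480 - 0.836·328.
So P* = 206/0.852 = 242, and then Q* = 328 - 0.177·242 = 285.

P* ≈ 242, Q* ≈ 285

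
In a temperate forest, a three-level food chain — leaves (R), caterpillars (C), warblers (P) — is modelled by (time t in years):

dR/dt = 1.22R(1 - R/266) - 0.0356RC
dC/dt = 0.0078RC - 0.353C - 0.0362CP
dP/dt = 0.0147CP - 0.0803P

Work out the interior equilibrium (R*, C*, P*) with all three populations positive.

From dP/dt = 0: 0.0147C* = 0.0803, so C* = 5.46.
From dR/dt = 0: 1.22(1 - R*/266) = 0.0356·5.46, giving R* = 266·(1 - 0.159) = 224.
From dC/dt = 0: 0.0078·224 - 0.353 = 0.0362P*, so P* = 1.39/0.0362 = 38.4.

R* ≈ 224, C* ≈ 5.46, P* ≈ 38.4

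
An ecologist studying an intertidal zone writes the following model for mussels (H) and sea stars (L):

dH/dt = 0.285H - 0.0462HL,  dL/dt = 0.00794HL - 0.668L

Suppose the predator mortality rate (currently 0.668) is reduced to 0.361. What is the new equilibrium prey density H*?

H* ≈ 45.5

At the interior fixed point, setting dL/dt = 0 with L > 0 fixes H* = (predator death rate)/(HL coefficient) — independent of the other coefficients.
With the change, H* = 0.361/0.00794 = 45.5; it falls from 84.1.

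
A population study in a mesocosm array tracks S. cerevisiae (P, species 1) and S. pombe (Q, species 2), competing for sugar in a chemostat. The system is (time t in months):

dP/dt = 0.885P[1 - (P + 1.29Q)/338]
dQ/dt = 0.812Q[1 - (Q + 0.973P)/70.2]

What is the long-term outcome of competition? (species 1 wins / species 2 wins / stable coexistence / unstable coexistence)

Compare the nullcline intercepts: K1/α12 = 338/1.29 = 262 > K2 = 70.2; K2/α21 = 70.2/0.973 = 72.1 < K1 = 338.
Since the inequalities point opposite ways, species 1 can invade but species 2 cannot.

species 1 excludes species 2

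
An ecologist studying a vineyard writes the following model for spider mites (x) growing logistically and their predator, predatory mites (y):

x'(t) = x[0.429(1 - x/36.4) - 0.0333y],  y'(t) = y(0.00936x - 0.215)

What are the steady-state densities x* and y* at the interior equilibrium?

From dy/dt = 0 with y > 0: 0.00936x* = 0.215, so x* = 23.
Substitute into dx/dt = 0: 0.429(1 - 23/36.4) = 0.0333y*.
The bracket is 0.369, giving y* = 0.158/0.0333 = 4.75.

x* ≈ 23, y* ≈ 4.75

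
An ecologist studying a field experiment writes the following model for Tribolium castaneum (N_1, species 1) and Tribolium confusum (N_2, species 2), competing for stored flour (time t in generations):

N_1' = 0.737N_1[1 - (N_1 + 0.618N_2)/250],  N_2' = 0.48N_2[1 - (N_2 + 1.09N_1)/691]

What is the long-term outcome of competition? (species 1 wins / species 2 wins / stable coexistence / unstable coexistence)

Compare the nullcline intercepts: K1/α12 = 250/0.618 = 405 < K2 = 691; K2/α21 = 691/1.09 = 634 > K1 = 250.
Since the inequalities point opposite ways, species 2 can invade but species 1 cannot.

species 2 excludes species 1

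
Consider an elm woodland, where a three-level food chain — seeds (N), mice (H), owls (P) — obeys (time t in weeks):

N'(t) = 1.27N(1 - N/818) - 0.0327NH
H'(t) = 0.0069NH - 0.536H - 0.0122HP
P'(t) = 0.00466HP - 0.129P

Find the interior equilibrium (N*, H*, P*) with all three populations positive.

From dP/dt = 0: 0.00466H* = 0.129, so H* = 27.7.
From dN/dt = 0: 1.27(1 - N*/818) = 0.0327·27.7, giving N* = 818·(1 - 0.713) = 235.
From dH/dt = 0: 0.0069·235 - 0.536 = 0.0122P*, so P* = 1.09/0.0122 = 89.

N* ≈ 235, H* ≈ 27.7, P* ≈ 89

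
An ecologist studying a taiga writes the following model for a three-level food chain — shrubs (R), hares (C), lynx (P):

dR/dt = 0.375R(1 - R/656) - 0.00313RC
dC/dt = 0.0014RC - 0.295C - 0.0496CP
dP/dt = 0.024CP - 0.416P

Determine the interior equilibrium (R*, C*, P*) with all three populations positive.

R* ≈ 561, C* ≈ 17.3, P* ≈ 9.89

From dP/dt = 0: 0.024C* = 0.416, so C* = 17.3.
From dR/dt = 0: 0.375(1 - R*/656) = 0.00313·17.3, giving R* = 656·(1 - 0.145) = 561.
From dC/dt = 0: 0.0014·561 - 0.295 = 0.0496P*, so P* = 0.491/0.0496 = 9.89.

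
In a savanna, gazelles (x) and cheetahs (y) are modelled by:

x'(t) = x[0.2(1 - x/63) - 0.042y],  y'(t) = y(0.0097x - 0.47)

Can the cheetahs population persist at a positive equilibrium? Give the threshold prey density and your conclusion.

The predator equation gives dy/dt > 0 only when x > 0.47/0.0097 = 48.5.
Without the predator, x → K = 63. Since 63 > 48.5, the predator can invade and persist.

Threshold x = 48.5; K > 48.5, so yes, the predator persists.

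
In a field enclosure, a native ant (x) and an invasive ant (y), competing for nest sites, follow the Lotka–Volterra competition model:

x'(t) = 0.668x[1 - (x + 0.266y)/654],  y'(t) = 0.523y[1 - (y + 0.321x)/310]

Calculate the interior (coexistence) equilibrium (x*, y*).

x* ≈ 625, y* ≈ 109

Setting both brackets to zero gives the nullclines x + 0.266y = 654 and 0.321x + y = 310.
Substituting y = 310 - 0.321x into the first: x(1 - 0.266·0.321) = 654 - 0.266·310.
So x* = 572/0.915 = 625, and then y* = 310 - 0.321·625 = 109.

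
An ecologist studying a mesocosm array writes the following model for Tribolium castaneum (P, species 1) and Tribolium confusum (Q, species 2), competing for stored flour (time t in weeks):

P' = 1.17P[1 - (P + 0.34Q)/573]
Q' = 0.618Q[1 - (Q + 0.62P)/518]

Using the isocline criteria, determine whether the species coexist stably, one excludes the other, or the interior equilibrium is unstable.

Compare the nullcline intercepts: K1/α12 = 573/0.34 = 1690 > K2 = 518; K2/α21 = 518/0.62 = 835 > K1 = 573.
Since both inequalities hold, each species can invade when rare, so the interior equilibrium is stable.

stable coexistence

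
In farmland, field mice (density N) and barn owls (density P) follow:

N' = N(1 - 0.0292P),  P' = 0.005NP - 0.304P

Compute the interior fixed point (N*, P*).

N* ≈ 60.8, P* ≈ 34.2

Set dP/dt = 0 with P > 0: 0.005N - 0.304 = 0, so N* = 0.304/0.005 = 60.8.
Set dN/dt = 0 with N > 0: 1 - 0.0292P = 0, so P* = 1/0.0292 = 34.2.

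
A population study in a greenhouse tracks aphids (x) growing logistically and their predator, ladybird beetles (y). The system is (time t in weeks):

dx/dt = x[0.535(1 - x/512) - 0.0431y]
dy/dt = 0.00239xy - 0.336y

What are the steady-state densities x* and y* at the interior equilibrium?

x* ≈ 141, y* ≈ 9

From dy/dt = 0 with y > 0: 0.00239x* = 0.336, so x* = 141.
Substitute into dx/dt = 0: 0.535(1 - 141/512) = 0.0431y*.
The bracket is 0.725, giving y* = 0.388/0.0431 = 9.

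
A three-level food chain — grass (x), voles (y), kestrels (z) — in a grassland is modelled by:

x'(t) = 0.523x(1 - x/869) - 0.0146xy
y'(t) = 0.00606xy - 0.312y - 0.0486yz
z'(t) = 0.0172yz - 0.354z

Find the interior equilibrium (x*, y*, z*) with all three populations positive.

x* ≈ 370, y* ≈ 20.6, z* ≈ 39.7

From dz/dt = 0: 0.0172y* = 0.354, so y* = 20.6.
From dx/dt = 0: 0.523(1 - x*/869) = 0.0146·20.6, giving x* = 869·(1 - 0.575) = 370.
From dy/dt = 0: 0.00606·370 - 0.312 = 0.0486z*, so z* = 1.93/0.0486 = 39.7.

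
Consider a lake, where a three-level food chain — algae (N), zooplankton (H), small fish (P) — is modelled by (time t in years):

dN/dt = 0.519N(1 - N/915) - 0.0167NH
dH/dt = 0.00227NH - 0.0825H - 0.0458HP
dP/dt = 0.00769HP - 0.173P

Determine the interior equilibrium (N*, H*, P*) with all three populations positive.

N* ≈ 253, H* ≈ 22.5, P* ≈ 10.7

From dP/dt = 0: 0.00769H* = 0.173, so H* = 22.5.
From dN/dt = 0: 0.519(1 - N*/915) = 0.0167·22.5, giving N* = 915·(1 - 0.724) = 253.
From dH/dt = 0: 0.00227·253 - 0.0825 = 0.0458P*, so P* = 0.491/0.0458 = 10.7.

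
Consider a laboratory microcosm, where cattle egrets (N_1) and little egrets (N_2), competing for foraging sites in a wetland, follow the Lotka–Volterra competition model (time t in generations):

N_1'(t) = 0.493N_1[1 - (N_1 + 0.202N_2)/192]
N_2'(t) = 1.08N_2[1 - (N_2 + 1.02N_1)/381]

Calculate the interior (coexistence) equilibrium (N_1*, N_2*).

Setting both brackets to zero gives the nullclines N_1 + 0.202N_2 = 192 and 1.02N_1 + N_2 = 381.
Substituting N_2 = 381 - 1.02N_1 into the first: N_1(1 - 0.202·1.02) = 192 - 0.202·381.
So N_1* = 115/0.794 = 145, and then N_2* = 381 - 1.02·145 = 233.

N_1* ≈ 145, N_2* ≈ 233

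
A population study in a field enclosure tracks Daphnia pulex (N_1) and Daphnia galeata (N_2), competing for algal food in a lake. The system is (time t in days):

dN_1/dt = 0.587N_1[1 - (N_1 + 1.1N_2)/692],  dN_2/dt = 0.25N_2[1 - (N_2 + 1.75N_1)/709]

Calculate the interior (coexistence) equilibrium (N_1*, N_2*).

N_1* ≈ 95, N_2* ≈ 543

Setting both brackets to zero gives the nullclines N_1 + 1.1N_2 = 692 and 1.75N_1 + N_2 = 709.
Substituting N_2 = 709 - 1.75N_1 into the first: N_1(1 - 1.1·1.75) = 692 - 1.1·709.
So N_1* = -87.9/-0.925 = 95, and then N_2* = 709 - 1.75·95 = 543.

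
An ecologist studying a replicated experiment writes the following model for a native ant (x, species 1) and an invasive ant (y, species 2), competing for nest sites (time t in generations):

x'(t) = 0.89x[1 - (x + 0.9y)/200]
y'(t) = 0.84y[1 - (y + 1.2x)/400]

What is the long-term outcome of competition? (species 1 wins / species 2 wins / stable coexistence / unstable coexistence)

species 2 excludes species 1

Compare the nullcline intercepts: K1/α12 = 200/0.9 = 222 < K2 = 400; K2/α21 = 400/1.2 = 333 > K1 = 200.
Since the inequalities point opposite ways, species 2 can invade but species 1 cannot.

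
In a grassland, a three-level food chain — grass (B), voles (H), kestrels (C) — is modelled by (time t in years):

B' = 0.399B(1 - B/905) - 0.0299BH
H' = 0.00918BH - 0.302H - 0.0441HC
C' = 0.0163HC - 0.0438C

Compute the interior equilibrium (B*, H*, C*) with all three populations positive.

B* ≈ 723, H* ≈ 2.69, C* ≈ 144

From dC/dt = 0: 0.0163H* = 0.0438, so H* = 2.69.
From dB/dt = 0: 0.399(1 - B*/905) = 0.0299·2.69, giving B* = 905·(1 - 0.201) = 723.
From dH/dt = 0: 0.00918·723 - 0.302 = 0.0441C*, so C* = 6.33/0.0441 = 144.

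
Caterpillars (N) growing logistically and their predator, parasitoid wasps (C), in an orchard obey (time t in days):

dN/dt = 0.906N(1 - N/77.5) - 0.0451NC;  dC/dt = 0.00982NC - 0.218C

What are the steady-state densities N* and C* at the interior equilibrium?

From dC/dt = 0 with C > 0: 0.00982N* = 0.218, so N* = 22.2.
Substitute into dN/dt = 0: 0.906(1 - 22.2/77.5) = 0.0451C*.
The bracket is 0.714, giving C* = 0.646/0.0451 = 14.3.

N* ≈ 22.2, C* ≈ 14.3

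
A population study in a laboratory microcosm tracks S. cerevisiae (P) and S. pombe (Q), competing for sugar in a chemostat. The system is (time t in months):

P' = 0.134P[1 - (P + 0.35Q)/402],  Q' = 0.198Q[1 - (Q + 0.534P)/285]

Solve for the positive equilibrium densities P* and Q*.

P* ≈ 372, Q* ≈ 86.5

Setting both brackets to zero gives the nullclines P + 0.35Q = 402 and 0.534P + Q = 285.
Substituting Q = 285 - 0.534P into the first: P(1 - 0.35·0.534) = 402 - 0.35·285.
So P* = 302/0.813 = 372, and then Q* = 285 - 0.534·372 = 86.5.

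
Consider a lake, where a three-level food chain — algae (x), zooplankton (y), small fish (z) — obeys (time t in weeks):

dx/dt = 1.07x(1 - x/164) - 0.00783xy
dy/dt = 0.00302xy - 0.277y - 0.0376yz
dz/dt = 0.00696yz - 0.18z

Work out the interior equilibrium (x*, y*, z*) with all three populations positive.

From dz/dt = 0: 0.00696y* = 0.18, so y* = 25.9.
From dx/dt = 0: 1.07(1 - x*/164) = 0.00783·25.9, giving x* = 164·(1 - 0.189) = 133.
From dy/dt = 0: 0.00302·133 - 0.277 = 0.0376z*, so z* = 0.125/0.0376 = 3.31.

x* ≈ 133, y* ≈ 25.9, z* ≈ 3.31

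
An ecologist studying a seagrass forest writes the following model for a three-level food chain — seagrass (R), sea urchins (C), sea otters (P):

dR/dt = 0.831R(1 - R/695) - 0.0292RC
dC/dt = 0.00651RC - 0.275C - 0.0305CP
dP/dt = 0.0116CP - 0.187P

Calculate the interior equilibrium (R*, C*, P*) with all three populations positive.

R* ≈ 301, C* ≈ 16.1, P* ≈ 55.3

From dP/dt = 0: 0.0116C* = 0.187, so C* = 16.1.
From dR/dt = 0: 0.831(1 - R*/695) = 0.0292·16.1, giving R* = 695·(1 - 0.566) = 301.
From dC/dt = 0: 0.00651·301 - 0.275 = 0.0305P*, so P* = 1.69/0.0305 = 55.3.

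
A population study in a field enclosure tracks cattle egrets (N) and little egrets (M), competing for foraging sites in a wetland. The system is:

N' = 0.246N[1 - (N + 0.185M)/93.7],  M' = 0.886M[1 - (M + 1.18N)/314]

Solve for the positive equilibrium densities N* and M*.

N* ≈ 45.6, M* ≈ 260

Setting both brackets to zero gives the nullclines N + 0.185M = 93.7 and 1.18N + M = 314.
Substituting M = 314 - 1.18N into the first: N(1 - 0.185·1.18) = 93.7 - 0.185·314.
So N* = 35.6/0.782 = 45.6, and then M* = 314 - 1.18·45.6 = 260.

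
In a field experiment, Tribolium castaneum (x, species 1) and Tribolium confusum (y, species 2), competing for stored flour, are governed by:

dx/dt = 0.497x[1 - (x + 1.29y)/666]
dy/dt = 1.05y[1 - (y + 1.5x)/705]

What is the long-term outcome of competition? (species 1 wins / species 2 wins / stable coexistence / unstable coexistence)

unstable coexistence (outcome depends on initial conditions)

Compare the nullcline intercepts: K1/α12 = 666/1.29 = 516 < K2 = 705; K2/α21 = 705/1.5 = 470 < K1 = 666.
Since both are reversed, neither can invade when rare; the interior point is a saddle.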